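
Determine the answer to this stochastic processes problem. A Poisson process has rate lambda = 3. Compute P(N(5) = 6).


P(N(t)=k) = (lambda*t)^k * exp(-lambda*t) / k!
lambda*t = 15
= 15^6 * exp(-15) / 6!
= 11390625 * 3.0590e-07 / 720
= 0.0048

0.0048


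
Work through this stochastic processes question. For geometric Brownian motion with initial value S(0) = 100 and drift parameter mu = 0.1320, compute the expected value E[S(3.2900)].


E[S(t)] = S(0) * exp(mu * t)
= 100 * exp(0.1320 * 3.2900)
= 100 * 1.5439
= 154.3851

154.3851


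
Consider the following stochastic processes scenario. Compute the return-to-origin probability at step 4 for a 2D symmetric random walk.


P = C(4,2)^2 / 4^4
= 6^2 / 256
= 36 / 256
= 0.1406

0.1406


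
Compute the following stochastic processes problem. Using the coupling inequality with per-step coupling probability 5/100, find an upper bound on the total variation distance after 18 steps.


TV distance bound <= (1-delta)^n
= (1 - 0.0500)^18
= 0.9500^18
= 0.3972

0.3972


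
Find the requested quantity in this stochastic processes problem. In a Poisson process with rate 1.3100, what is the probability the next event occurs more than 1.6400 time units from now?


P(X > t) = exp(-lambda * t)
= exp(-1.3100 * 1.6400)
= exp(-2.1484) = 0.1167

0.1167


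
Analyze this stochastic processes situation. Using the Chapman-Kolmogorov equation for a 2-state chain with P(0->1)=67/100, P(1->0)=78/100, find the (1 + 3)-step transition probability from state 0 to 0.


P^4 = P^1 * P^3
Computing via matrix multiplication of the transition matrix.
Entry (0,0) of P^4 = 0.5569

0.5569


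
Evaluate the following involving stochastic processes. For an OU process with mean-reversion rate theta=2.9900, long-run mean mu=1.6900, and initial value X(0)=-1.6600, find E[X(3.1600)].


E[X(t)] = mu + (X(0) - mu)*exp(-theta*t)
= 1.6900 + (-1.6600 - 1.6900)*exp(-2.9900*3.1600)
= 1.6900 + -3.3500 * 7.8816e-05
= 1.6897

1.6897


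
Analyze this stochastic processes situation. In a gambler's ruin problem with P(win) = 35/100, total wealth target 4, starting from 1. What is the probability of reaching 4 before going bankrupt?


Gambler's ruin formula:
r = q/p = 0.6500/0.3500 = 1.8571
P(win) = (1 - r^i)/(1 - r^N)
= (1 - 1.8571^1)/(1 - 1.8571^4)
= 0.0787

0.0787


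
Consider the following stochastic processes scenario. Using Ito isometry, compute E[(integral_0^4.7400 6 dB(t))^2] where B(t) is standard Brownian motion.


By Ito isometry: E[(int f dB)^2] = int f^2 dt
= 6^2 * 4.7400
= 36 * 4.7400 = 170.6400

170.6400


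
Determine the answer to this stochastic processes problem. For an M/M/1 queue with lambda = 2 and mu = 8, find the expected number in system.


rho = 2/8 = 0.2500
L = rho/(1-rho)
= 0.2500/0.7500
= 0.3333

0.3333


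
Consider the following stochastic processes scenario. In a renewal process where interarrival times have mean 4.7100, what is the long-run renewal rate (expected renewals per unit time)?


Long-run renewal rate = 1/E(X)
= 1/4.7100
= 0.2123

0.2123


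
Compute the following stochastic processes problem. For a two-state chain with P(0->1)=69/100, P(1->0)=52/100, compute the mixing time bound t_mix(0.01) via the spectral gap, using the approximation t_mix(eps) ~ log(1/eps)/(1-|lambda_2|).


lambda_2 = |1 - p01 - p10| = |1 - 0.6900 - 0.5200| = 0.2100
t_mix ~ log(1/eps)/(1 - |lambda_2|)
= log(100)/(1 - 0.2100) = 4.6052/0.7900
= 5.8293

5.8293


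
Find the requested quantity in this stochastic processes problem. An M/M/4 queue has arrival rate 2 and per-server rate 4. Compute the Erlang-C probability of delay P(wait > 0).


a = lambda/mu = 0.5000
rho = a/c = 0.1250
Erlang-C formula applied:
C(c,a) = 0.0018

0.0018


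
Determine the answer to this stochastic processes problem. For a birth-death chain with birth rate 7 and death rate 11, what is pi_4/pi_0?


For birth-death process, pi_n/pi_0 = (lambda/mu)^n
= (7/11)^4
= 0.1640

0.1640


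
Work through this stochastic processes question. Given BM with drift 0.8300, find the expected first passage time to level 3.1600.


Expected first passage time = a/mu
= 3.1600/0.8300
= 3.8072

3.8072


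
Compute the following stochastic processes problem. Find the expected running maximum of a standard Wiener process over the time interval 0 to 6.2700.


E(max B(s)) = sqrt(2t/pi)
= sqrt(2*6.2700/pi)
= sqrt(3.9916)
= 1.9979

1.9979


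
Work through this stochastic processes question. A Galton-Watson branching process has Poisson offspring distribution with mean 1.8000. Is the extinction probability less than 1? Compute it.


Since mu = 1.8000 > 1, extinction prob q < 1.
Solve s = exp(mu*(s-1)) iteratively.
q = 0.2676

0.2676


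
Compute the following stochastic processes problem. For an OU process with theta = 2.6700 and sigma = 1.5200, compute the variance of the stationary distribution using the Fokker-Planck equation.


Stationary variance = sigma^2 / (2*theta)
= 1.5200^2 / (2*2.6700)
= 2.3104 / 5.3400
= 0.4327

0.4327


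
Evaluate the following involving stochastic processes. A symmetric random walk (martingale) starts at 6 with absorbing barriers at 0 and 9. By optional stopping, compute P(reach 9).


By optional stopping theorem: E(M at tau) = M(0) = 6
P(hit 9)*9 + P(hit 0)*0 = 6
P(hit 9) = (6 - 0)/(9 - 0) = 2/3 = 0.6667

0.6667


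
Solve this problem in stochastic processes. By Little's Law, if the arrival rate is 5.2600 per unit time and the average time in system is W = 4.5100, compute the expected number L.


Little's Law: L = lambda * W
= 5.2600 * 4.5100
= 23.7226

23.7226


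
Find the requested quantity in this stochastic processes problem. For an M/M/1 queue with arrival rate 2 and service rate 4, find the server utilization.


rho = lambda/mu
= 2/4
= 0.5000

0.5000


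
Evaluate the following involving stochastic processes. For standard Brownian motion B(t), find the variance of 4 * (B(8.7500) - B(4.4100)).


Var(alpha*(B(t)-B(s))) = alpha^2 * (t-s)
= 4^2 * (8.7500 - 4.4100)
= 16 * 4.3400
= 69.4400

69.4400


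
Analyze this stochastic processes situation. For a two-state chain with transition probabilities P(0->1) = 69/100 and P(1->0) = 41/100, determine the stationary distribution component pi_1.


Stationary distribution: pi_0 = p10/(p01+p10), pi_1 = p01/(p01+p10)
p01 = 0.6900, p10 = 0.4100
pi_1 = 0.6273

0.6273


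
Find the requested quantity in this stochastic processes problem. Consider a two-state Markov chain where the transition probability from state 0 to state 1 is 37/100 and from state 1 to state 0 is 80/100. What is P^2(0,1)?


Computing P^2 by matrix multiplication.
P = [[0.6300, 0.3700], [0.8000, 0.2000]]
After raising P to the power 2:
P^2(0,1) = 0.3071

0.3071


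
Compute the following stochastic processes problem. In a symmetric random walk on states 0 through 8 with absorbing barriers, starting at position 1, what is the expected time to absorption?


For symmetric RW on 0,...,N with absorbing barriers, E(i) = i*(N-i)
E(1) = 1 * 7 = 7

7


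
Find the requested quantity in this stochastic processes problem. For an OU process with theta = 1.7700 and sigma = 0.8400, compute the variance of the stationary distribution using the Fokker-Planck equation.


Stationary variance = sigma^2 / (2*theta)
= 0.8400^2 / (2*1.7700)
= 0.7056 / 3.5400
= 0.1993

0.1993


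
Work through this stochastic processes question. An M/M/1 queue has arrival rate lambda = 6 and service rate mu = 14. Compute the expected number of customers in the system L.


rho = 6/14 = 0.4286
L = rho/(1-rho)
= 0.4286/0.5714
= 0.7500

0.7500


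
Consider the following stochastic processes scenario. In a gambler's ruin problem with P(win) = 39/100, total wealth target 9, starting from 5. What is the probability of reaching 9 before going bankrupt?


Gambler's ruin formula:
r = q/p = 0.6100/0.3900 = 1.5641
P(win) = (1 - r^i)/(1 - r^N)
= (1 - 1.5641^5)/(1 - 1.5641^9)
= 0.1519

0.1519


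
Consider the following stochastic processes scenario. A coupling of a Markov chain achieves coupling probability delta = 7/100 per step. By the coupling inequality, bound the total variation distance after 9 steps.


TV distance bound <= (1-delta)^n
= (1 - 0.0700)^9
= 0.9300^9
= 0.5204

0.5204


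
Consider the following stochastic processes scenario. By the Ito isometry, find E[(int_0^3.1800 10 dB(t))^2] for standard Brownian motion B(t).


By Ito isometry: E[(int f dB)^2] = int f^2 dt
= 10^2 * 3.1800
= 100 * 3.1800 = 318.0000

318.0000


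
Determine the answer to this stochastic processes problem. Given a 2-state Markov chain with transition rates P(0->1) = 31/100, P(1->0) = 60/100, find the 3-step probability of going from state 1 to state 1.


Computing P^3 by matrix multiplication.
P = [[0.6900, 0.3100], [0.6000, 0.4000]]
After raising P to the power 3:
P^3(1,1) = 0.3411

0.3411


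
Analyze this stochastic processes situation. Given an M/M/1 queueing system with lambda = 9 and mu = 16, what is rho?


rho = lambda/mu
= 9/16
= 0.5625

0.5625


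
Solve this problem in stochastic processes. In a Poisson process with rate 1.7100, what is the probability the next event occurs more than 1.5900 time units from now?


P(X > t) = exp(-lambda * t)
= exp(-1.7100 * 1.5900)
= exp(-2.7189) = 0.0659

0.0659


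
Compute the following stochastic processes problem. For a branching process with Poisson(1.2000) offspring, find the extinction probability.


Since mu = 1.2000 > 1, extinction prob q < 1.
Solve s = exp(mu*(s-1)) iteratively.
q = 0.6863

0.6863


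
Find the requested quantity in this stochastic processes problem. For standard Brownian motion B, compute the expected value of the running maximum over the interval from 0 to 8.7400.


E(max B(s)) = sqrt(2t/pi)
= sqrt(2*8.7400/pi)
= sqrt(5.5641)
= 2.3588

2.3588


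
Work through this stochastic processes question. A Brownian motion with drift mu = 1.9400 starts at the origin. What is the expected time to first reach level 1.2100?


Expected first passage time = a/mu
= 1.2100/1.9400
= 0.6237

0.6237


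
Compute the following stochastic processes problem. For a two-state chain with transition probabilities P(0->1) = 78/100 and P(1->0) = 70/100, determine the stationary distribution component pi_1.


Stationary distribution: pi_0 = p10/(p01+p10), pi_1 = p01/(p01+p10)
p01 = 0.7800, p10 = 0.7000
pi_1 = 0.5270

0.5270


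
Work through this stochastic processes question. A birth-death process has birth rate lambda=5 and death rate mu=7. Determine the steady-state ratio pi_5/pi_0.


For birth-death process, pi_n/pi_0 = (lambda/mu)^n
= (5/7)^5
= 0.1859

0.1859


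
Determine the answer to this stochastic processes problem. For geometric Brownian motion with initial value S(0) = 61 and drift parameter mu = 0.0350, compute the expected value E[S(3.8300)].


E[S(t)] = S(0) * exp(mu * t)
= 61 * exp(0.0350 * 3.8300)
= 61 * 1.1434
= 69.7504

69.7504


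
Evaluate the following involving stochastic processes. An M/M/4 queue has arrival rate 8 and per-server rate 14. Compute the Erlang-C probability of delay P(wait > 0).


a = lambda/mu = 0.5714
rho = a/c = 0.1429
Erlang-C formula applied:
C(c,a) = 0.0029

0.0029


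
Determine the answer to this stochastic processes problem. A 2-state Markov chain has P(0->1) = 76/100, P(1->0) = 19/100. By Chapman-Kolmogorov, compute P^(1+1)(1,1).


P^2 = P^1 * P^1
Computing via matrix multiplication of the transition matrix.
Entry (1,1) of P^2 = 0.8005

0.8005


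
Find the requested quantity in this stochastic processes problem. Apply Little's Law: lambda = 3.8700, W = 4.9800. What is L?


Little's Law: L = lambda * W
= 3.8700 * 4.9800
= 19.2726

19.2726


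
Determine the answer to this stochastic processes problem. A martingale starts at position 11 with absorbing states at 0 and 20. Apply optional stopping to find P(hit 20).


By optional stopping theorem: E(M at tau) = M(0) = 11
P(hit 20)*20 + P(hit 0)*0 = 11
P(hit 20) = (11 - 0)/(20 - 0) = 11/20 = 0.5500

0.5500


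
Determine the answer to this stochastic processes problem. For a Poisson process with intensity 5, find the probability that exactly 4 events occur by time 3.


P(N(t)=k) = (lambda*t)^k * exp(-lambda*t) / k!
lambda*t = 15
= 15^4 * exp(-15) / 4!
= 50625 * 3.0590e-07 / 24
= 6.4526e-04

6.4526e-04


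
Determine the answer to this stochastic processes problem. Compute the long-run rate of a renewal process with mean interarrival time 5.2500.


Long-run renewal rate = 1/E(X)
= 1/5.2500
= 0.1905

0.1905


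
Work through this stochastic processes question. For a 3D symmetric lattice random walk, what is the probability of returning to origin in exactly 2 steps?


P(return in 2 steps) = P(reverse first step) = 1/(2d)
= 1/6
= 0.1667

0.1667


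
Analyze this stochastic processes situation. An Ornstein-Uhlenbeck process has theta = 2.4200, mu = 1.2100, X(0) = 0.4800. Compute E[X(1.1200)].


E[X(t)] = mu + (X(0) - mu)*exp(-theta*t)
= 1.2100 + (0.4800 - 1.2100)*exp(-2.4200*1.1200)
= 1.2100 + -0.7300 * 0.0665
= 1.1614

1.1614


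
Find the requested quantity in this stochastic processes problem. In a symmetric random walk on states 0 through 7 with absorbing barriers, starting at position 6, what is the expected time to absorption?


For symmetric RW on 0,...,N with absorbing barriers, E(i) = i*(N-i)
E(6) = 6 * 1 = 6

6


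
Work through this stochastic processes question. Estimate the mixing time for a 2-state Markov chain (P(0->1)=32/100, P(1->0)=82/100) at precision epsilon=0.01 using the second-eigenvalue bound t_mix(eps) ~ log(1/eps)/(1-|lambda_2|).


lambda_2 = |1 - p01 - p10| = |1 - 0.3200 - 0.8200| = 0.1400
t_mix ~ log(1/eps)/(1 - |lambda_2|)
= log(100)/(1 - 0.1400) = 4.6052/0.8600
= 5.3548

5.3548


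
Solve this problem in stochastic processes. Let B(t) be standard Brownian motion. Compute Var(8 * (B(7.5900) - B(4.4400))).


Var(alpha*(B(t)-B(s))) = alpha^2 * (t-s)
= 8^2 * (7.5900 - 4.4400)
= 64 * 3.1500
= 201.6000

201.6000


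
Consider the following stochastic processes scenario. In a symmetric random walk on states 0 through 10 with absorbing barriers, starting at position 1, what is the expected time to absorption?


For symmetric RW on 0,...,N with absorbing barriers, E(i) = i*(N-i)
E(1) = 1 * 9 = 9

9


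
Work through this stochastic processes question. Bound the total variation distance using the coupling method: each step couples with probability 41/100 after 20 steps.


TV distance bound <= (1-delta)^n
= (1 - 0.4100)^20
= 0.5900^20
= 2.6124e-05

2.6124e-05


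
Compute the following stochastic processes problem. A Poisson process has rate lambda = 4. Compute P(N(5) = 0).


P(N(t)=k) = (lambda*t)^k * exp(-lambda*t) / k!
lambda*t = 20
= 20^0 * exp(-20) / 0!
= 1 * 2.0612e-09 / 1
= 2.0612e-09

2.0612e-09


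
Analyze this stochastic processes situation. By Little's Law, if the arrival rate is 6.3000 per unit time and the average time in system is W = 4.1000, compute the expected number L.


Little's Law: L = lambda * W
= 6.3000 * 4.1000
= 25.8300

25.8300


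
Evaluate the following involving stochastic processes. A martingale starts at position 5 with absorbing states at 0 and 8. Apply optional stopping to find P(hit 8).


By optional stopping theorem: E(M at tau) = M(0) = 5
P(hit 8)*8 + P(hit 0)*0 = 5
P(hit 8) = (5 - 0)/(8 - 0) = 5/8 = 0.6250

0.6250


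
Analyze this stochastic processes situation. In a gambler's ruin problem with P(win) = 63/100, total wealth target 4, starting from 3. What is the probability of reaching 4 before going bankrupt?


Gambler's ruin formula:
r = q/p = 0.3700/0.6300 = 0.5873
P(win) = (1 - r^i)/(1 - r^N)
= (1 - 0.5873^3)/(1 - 0.5873^4)
= 0.9051

0.9051


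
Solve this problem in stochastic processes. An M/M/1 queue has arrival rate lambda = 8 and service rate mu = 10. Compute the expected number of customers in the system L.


rho = 8/10 = 0.8000
L = rho/(1-rho)
= 0.8000/0.2000
= 4.0000

4.0000


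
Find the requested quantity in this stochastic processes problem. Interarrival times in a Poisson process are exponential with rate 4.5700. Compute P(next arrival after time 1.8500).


P(X > t) = exp(-lambda * t)
= exp(-4.5700 * 1.8500)
= exp(-8.4545) = 2.1294e-04

2.1294e-04


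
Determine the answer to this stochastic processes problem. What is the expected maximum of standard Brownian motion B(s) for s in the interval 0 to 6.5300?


E(max B(s)) = sqrt(2t/pi)
= sqrt(2*6.5300/pi)
= sqrt(4.1571)
= 2.0389

2.0389


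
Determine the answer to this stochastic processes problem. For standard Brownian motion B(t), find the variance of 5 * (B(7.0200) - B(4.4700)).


Var(alpha*(B(t)-B(s))) = alpha^2 * (t-s)
= 5^2 * (7.0200 - 4.4700)
= 25 * 2.5500
= 63.7500

63.7500


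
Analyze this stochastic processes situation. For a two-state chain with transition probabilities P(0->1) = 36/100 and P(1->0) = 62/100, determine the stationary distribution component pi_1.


Stationary distribution: pi_0 = p10/(p01+p10), pi_1 = p01/(p01+p10)
p01 = 0.3600, p10 = 0.6200
pi_1 = 0.3673

0.3673


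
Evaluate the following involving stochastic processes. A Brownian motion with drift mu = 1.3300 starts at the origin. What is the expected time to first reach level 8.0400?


Expected first passage time = a/mu
= 8.0400/1.3300
= 6.0451

6.0451


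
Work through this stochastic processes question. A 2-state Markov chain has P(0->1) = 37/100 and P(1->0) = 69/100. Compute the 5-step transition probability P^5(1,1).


Computing P^5 by matrix multiplication.
P = [[0.6300, 0.3700], [0.6900, 0.3100]]
After raising P to the power 5:
P^5(1,1) = 0.3491

0.3491


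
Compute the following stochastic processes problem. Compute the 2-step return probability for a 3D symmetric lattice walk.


P(return in 2 steps) = P(reverse first step) = 1/(2d)
= 1/6
= 0.1667

0.1667


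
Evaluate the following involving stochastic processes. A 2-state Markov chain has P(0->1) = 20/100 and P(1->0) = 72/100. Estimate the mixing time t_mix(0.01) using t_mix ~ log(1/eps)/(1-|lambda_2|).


lambda_2 = |1 - p01 - p10| = |1 - 0.2000 - 0.7200| = 0.0800
t_mix ~ log(1/eps)/(1 - |lambda_2|)
= log(100)/(1 - 0.0800) = 4.6052/0.9200
= 5.0056

5.0056


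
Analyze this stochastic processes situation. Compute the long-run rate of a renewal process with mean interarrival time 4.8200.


Long-run renewal rate = 1/E(X)
= 1/4.8200
= 0.2075

0.2075


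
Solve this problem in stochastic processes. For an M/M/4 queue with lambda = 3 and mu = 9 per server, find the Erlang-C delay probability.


a = lambda/mu = 0.3333
rho = a/c = 0.0833
Erlang-C formula applied:
C(c,a) = 4.0209e-04

4.0209e-04


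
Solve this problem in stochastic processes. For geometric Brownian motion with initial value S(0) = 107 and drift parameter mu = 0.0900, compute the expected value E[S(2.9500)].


E[S(t)] = S(0) * exp(mu * t)
= 107 * exp(0.0900 * 2.9500)
= 107 * 1.3041
= 139.5369

139.5369


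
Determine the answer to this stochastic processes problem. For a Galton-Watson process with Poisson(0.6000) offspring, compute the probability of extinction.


Since mu = 0.6000 <= 1, extinction probability = 1.

1.0000


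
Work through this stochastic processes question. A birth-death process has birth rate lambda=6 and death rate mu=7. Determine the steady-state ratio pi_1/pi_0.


For birth-death process, pi_n/pi_0 = (lambda/mu)^n
= (6/7)^1
= 0.8571

0.8571


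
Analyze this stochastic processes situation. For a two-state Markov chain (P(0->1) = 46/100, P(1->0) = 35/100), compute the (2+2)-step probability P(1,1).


P^4 = P^2 * P^2
Computing via matrix multiplication of the transition matrix.
Entry (1,1) of P^4 = 0.5685

0.5685


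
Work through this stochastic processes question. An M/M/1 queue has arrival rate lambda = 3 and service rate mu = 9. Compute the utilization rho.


rho = lambda/mu
= 3/9
= 0.3333

0.3333


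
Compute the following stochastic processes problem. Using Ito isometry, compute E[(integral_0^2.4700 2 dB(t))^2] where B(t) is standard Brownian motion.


By Ito isometry: E[(int f dB)^2] = int f^2 dt
= 2^2 * 2.4700
= 4 * 2.4700 = 9.8800

9.8800


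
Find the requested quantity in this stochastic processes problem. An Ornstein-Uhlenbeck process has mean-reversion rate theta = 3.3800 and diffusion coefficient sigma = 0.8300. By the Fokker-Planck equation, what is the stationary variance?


Stationary variance = sigma^2 / (2*theta)
= 0.8300^2 / (2*3.3800)
= 0.6889 / 6.7600
= 0.1019

0.1019


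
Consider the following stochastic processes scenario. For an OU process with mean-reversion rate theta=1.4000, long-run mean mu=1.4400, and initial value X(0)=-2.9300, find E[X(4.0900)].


E[X(t)] = mu + (X(0) - mu)*exp(-theta*t)
= 1.4400 + (-2.9300 - 1.4400)*exp(-1.4000*4.0900)
= 1.4400 + -4.3700 * 0.0033
= 1.4258

1.4258


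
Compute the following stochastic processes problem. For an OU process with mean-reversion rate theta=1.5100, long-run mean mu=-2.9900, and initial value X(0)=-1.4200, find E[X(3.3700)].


E[X(t)] = mu + (X(0) - mu)*exp(-theta*t)
= -2.9900 + (-1.4200 - -2.9900)*exp(-1.5100*3.3700)
= -2.9900 + 1.5700 * 0.0062
= -2.9803

-2.9803


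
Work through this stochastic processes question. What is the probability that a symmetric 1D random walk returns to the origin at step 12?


P(S(12) = 0) = C(12,6) / 4^6
= 924 / 4096
= 0.2256

0.2256


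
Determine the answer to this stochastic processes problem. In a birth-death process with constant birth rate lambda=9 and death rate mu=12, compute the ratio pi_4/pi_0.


For birth-death process, pi_n/pi_0 = (lambda/mu)^n
= (9/12)^4
= 0.3164

0.3164


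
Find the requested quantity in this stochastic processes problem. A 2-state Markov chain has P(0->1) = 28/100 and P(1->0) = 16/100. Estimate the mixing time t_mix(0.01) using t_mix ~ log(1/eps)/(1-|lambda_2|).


lambda_2 = |1 - p01 - p10| = |1 - 0.2800 - 0.1600| = 0.5600
t_mix ~ log(1/eps)/(1 - |lambda_2|)
= log(100)/(1 - 0.5600) = 4.6052/0.4400
= 10.4663

10.4663


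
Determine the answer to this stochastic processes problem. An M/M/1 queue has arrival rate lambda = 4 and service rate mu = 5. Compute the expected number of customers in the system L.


rho = 4/5 = 0.8000
L = rho/(1-rho)
= 0.8000/0.2000
= 4.0000

4.0000


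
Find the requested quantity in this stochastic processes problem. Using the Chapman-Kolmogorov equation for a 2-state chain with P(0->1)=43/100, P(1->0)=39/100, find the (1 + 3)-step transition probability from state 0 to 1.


P^4 = P^1 * P^3
Computing via matrix multiplication of the transition matrix.
Entry (0,1) of P^4 = 0.5238

0.5238


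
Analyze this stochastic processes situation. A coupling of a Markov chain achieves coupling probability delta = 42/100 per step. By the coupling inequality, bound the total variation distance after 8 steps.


TV distance bound <= (1-delta)^n
= (1 - 0.4200)^8
= 0.5800^8
= 0.0128

0.0128


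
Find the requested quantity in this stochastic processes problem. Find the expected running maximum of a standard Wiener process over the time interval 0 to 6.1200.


E(max B(s)) = sqrt(2t/pi)
= sqrt(2*6.1200/pi)
= sqrt(3.8961)
= 1.9739

1.9739


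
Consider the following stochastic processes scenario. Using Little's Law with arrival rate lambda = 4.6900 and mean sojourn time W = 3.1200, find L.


Little's Law: L = lambda * W
= 4.6900 * 3.1200
= 14.6328

14.6328


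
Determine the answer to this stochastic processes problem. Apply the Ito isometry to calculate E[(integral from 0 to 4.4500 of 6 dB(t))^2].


By Ito isometry: E[(int f dB)^2] = int f^2 dt
= 6^2 * 4.4500
= 36 * 4.4500 = 160.2000

160.2000


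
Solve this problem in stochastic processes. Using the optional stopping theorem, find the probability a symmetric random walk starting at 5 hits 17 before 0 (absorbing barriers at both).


By optional stopping theorem: E(M at tau) = M(0) = 5
P(hit 17)*17 + P(hit 0)*0 = 5
P(hit 17) = (5 - 0)/(17 - 0) = 5/17 = 0.2941

0.2941


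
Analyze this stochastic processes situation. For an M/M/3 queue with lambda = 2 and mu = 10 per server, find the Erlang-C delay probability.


a = lambda/mu = 0.2000
rho = a/c = 0.0667
Erlang-C formula applied:
C(c,a) = 0.0012

0.0012


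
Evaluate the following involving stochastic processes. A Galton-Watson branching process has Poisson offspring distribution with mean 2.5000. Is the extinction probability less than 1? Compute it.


Since mu = 2.5000 > 1, extinction prob q < 1.
Solve s = exp(mu*(s-1)) iteratively.
q = 0.1074

0.1074


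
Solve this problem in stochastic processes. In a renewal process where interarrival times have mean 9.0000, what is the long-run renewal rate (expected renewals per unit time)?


Long-run renewal rate = 1/E(X)
= 1/9.0000
= 0.1111

0.1111


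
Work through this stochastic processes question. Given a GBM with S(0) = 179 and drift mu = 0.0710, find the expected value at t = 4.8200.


E[S(t)] = S(0) * exp(mu * t)
= 179 * exp(0.0710 * 4.8200)
= 179 * 1.4081
= 252.0445

252.0445


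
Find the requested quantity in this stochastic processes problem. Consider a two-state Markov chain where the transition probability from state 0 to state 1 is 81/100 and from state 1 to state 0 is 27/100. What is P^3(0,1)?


Computing P^3 by matrix multiplication.
P = [[0.1900, 0.8100], [0.2700, 0.7300]]
After raising P to the power 3:
P^3(0,1) = 0.7504

0.7504


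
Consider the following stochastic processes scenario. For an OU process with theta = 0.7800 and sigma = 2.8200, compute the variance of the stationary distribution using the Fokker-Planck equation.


Stationary variance = sigma^2 / (2*theta)
= 2.8200^2 / (2*0.7800)
= 7.9524 / 1.5600
= 5.0977

5.0977


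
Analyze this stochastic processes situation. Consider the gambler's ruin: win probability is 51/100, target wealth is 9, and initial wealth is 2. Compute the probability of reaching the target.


Gambler's ruin formula:
r = q/p = 0.4900/0.5100 = 0.9608
P(win) = (1 - r^i)/(1 - r^N)
= (1 - 0.9608^2)/(1 - 0.9608^9)
= 0.2543

0.2543


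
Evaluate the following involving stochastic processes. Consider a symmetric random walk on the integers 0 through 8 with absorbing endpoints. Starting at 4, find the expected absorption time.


For symmetric RW on 0,...,N with absorbing barriers, E(i) = i*(N-i)
E(4) = 4 * 4 = 16

16


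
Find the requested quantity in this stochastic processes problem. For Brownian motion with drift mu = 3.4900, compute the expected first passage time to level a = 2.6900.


Expected first passage time = a/mu
= 2.6900/3.4900
= 0.7708

0.7708


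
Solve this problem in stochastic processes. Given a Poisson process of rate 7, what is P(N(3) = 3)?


P(N(t)=k) = (lambda*t)^k * exp(-lambda*t) / k!
lambda*t = 21
= 21^3 * exp(-21) / 3!
= 9261 * 7.5826e-10 / 6
= 1.1704e-06

1.1704e-06


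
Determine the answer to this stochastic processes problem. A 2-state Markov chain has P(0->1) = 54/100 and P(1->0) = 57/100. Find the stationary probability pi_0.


Stationary distribution: pi_0 = p10/(p01+p10), pi_1 = p01/(p01+p10)
p01 = 0.5400, p10 = 0.5700
pi_0 = 0.5135

0.5135


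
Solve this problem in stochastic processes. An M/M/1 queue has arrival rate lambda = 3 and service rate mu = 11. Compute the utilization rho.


rho = lambda/mu
= 3/11
= 0.2727

0.2727


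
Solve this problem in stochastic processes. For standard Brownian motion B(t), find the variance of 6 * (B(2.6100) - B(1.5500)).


Var(alpha*(B(t)-B(s))) = alpha^2 * (t-s)
= 6^2 * (2.6100 - 1.5500)
= 36 * 1.0600
= 38.1600

38.1600


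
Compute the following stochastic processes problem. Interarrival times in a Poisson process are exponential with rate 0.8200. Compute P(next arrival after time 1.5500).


P(X > t) = exp(-lambda * t)
= exp(-0.8200 * 1.5500)
= exp(-1.2710) = 0.2806

0.2806


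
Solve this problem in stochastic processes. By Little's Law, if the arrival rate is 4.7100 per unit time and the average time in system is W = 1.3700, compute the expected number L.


Little's Law: L = lambda * W
= 4.7100 * 1.3700
= 6.4527

6.4527


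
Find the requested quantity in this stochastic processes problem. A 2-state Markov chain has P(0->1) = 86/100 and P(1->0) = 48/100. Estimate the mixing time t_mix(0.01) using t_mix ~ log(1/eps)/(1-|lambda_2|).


lambda_2 = |1 - p01 - p10| = |1 - 0.8600 - 0.4800| = 0.3400
t_mix ~ log(1/eps)/(1 - |lambda_2|)
= log(100)/(1 - 0.3400) = 4.6052/0.6600
= 6.9775

6.9775


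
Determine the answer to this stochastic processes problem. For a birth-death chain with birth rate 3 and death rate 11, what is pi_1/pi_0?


For birth-death process, pi_n/pi_0 = (lambda/mu)^n
= (3/11)^1
= 0.2727

0.2727


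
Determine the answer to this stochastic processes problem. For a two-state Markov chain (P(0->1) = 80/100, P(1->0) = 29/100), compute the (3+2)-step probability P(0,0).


P^5 = P^3 * P^2
Computing via matrix multiplication of the transition matrix.
Entry (0,0) of P^5 = 0.2661

0.2661


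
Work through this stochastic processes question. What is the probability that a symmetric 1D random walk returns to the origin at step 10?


P(S(10) = 0) = C(10,5) / 4^5
= 252 / 1024
= 0.2461

0.2461


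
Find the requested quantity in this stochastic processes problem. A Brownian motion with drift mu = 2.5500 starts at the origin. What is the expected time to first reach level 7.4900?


Expected first passage time = a/mu
= 7.4900/2.5500
= 2.9373

2.9373


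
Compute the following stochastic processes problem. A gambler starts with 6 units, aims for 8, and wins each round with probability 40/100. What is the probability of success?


Gambler's ruin formula:
r = q/p = 0.6000/0.4000 = 1.5000
P(win) = (1 - r^i)/(1 - r^N)
= (1 - 1.5000^6)/(1 - 1.5000^8)
= 0.4219

0.4219


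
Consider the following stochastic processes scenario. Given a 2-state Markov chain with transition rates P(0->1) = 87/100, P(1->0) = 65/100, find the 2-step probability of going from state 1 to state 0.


Computing P^2 by matrix multiplication.
P = [[0.1300, 0.8700], [0.6500, 0.3500]]
After raising P to the power 2:
P^2(1,0) = 0.3120

0.3120


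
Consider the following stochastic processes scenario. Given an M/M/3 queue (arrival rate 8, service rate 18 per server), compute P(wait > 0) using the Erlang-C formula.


a = lambda/mu = 0.4444
rho = a/c = 0.1481
Erlang-C formula applied:
C(c,a) = 0.0110

0.0110


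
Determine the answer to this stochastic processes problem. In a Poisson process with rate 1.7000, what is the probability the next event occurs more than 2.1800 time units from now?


P(X > t) = exp(-lambda * t)
= exp(-1.7000 * 2.1800)
= exp(-3.7060) = 0.0246

0.0246


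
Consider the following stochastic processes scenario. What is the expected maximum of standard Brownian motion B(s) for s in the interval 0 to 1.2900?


E(max B(s)) = sqrt(2t/pi)
= sqrt(2*1.2900/pi)
= sqrt(0.8212)
= 0.9062

0.9062


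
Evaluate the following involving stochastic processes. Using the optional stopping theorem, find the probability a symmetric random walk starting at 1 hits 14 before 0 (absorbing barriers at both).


By optional stopping theorem: E(M at tau) = M(0) = 1
P(hit 14)*14 + P(hit 0)*0 = 1
P(hit 14) = (1 - 0)/(14 - 0) = 1/14 = 0.0714

0.0714


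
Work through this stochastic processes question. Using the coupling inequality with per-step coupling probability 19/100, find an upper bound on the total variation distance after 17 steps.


TV distance bound <= (1-delta)^n
= (1 - 0.1900)^17
= 0.8100^17
= 0.0278

0.0278


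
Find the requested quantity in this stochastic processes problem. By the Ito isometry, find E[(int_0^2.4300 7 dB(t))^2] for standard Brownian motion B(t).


By Ito isometry: E[(int f dB)^2] = int f^2 dt
= 7^2 * 2.4300
= 49 * 2.4300 = 119.0700

119.0700


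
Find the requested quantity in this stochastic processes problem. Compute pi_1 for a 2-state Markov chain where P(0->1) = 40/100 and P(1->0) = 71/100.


Stationary distribution: pi_0 = p10/(p01+p10), pi_1 = p01/(p01+p10)
p01 = 0.4000, p10 = 0.7100
pi_1 = 0.3604

0.3604


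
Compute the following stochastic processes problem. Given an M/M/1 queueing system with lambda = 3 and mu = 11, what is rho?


rho = lambda/mu
= 3/11
= 0.2727

0.2727


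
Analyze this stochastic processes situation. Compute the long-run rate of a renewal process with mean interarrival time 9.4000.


Long-run renewal rate = 1/E(X)
= 1/9.4000
= 0.1064

0.1064


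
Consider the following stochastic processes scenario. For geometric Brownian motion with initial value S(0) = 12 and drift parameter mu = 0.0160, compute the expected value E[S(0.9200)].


E[S(t)] = S(0) * exp(mu * t)
= 12 * exp(0.0160 * 0.9200)
= 12 * 1.0148
= 12.1779

12.1779


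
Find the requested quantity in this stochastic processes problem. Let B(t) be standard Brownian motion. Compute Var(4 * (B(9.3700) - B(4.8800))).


Var(alpha*(B(t)-B(s))) = alpha^2 * (t-s)
= 4^2 * (9.3700 - 4.8800)
= 16 * 4.4900
= 71.8400

71.8400


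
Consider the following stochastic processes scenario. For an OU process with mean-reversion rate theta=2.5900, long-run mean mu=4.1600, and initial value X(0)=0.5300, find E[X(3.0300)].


E[X(t)] = mu + (X(0) - mu)*exp(-theta*t)
= 4.1600 + (0.5300 - 4.1600)*exp(-2.5900*3.0300)
= 4.1600 + -3.6300 * 3.9065e-04
= 4.1586

4.1586


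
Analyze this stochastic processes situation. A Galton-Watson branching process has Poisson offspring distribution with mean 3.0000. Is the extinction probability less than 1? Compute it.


Since mu = 3.0000 > 1, extinction prob q < 1.
Solve s = exp(mu*(s-1)) iteratively.
q = 0.0595

0.0595


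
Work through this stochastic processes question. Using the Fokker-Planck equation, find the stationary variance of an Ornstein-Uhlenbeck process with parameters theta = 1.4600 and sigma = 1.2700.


Stationary variance = sigma^2 / (2*theta)
= 1.2700^2 / (2*1.4600)
= 1.6129 / 2.9200
= 0.5524

0.5524


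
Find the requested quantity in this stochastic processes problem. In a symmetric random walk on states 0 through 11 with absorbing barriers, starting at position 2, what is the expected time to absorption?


For symmetric RW on 0,...,N with absorbing barriers, E(i) = i*(N-i)
E(2) = 2 * 9 = 18

18


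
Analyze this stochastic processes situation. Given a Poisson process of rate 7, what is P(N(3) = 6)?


P(N(t)=k) = (lambda*t)^k * exp(-lambda*t) / k!
lambda*t = 21
= 21^6 * exp(-21) / 6!
= 85766121 * 7.5826e-10 / 720
= 9.0323e-05

9.0323e-05


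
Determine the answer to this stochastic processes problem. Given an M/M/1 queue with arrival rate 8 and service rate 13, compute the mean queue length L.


rho = 8/13 = 0.6154
L = rho/(1-rho)
= 0.6154/0.3846
= 1.6000

1.6000


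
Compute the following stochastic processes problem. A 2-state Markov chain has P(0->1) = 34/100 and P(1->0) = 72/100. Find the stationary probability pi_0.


Stationary distribution: pi_0 = p10/(p01+p10), pi_1 = p01/(p01+p10)
p01 = 0.3400, p10 = 0.7200
pi_0 = 0.6792

0.6792


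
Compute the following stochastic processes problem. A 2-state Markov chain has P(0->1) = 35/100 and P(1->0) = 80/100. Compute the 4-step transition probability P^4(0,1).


Computing P^4 by matrix multiplication.
P = [[0.6500, 0.3500], [0.8000, 0.2000]]
After raising P to the power 4:
P^4(0,1) = 0.3042

0.3042


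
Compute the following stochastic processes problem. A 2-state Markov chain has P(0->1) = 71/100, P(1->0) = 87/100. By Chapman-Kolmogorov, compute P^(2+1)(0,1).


P^3 = P^2 * P^1
Computing via matrix multiplication of the transition matrix.
Entry (0,1) of P^3 = 0.5370

0.5370


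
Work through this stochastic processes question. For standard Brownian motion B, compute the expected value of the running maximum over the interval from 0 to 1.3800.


E(max B(s)) = sqrt(2t/pi)
= sqrt(2*1.3800/pi)
= sqrt(0.8785)
= 0.9373

0.9373


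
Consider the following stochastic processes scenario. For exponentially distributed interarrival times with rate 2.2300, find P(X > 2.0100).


P(X > t) = exp(-lambda * t)
= exp(-2.2300 * 2.0100)
= exp(-4.4823) = 0.0113

0.0113


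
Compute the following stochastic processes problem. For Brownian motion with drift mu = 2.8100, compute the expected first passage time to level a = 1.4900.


Expected first passage time = a/mu
= 1.4900/2.8100
= 0.5302

0.5302


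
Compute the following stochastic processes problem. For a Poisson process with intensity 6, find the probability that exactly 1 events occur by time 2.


P(N(t)=k) = (lambda*t)^k * exp(-lambda*t) / k!
lambda*t = 12
= 12^1 * exp(-12) / 1!
= 12 * 6.1442e-06 / 1
= 7.3731e-05

7.3731e-05


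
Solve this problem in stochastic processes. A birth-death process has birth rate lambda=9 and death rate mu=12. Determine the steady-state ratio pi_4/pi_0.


For birth-death process, pi_n/pi_0 = (lambda/mu)^n
= (9/12)^4
= 0.3164

0.3164


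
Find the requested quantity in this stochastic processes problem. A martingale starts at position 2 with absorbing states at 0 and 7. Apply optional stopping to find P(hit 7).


By optional stopping theorem: E(M at tau) = M(0) = 2
P(hit 7)*7 + P(hit 0)*0 = 2
P(hit 7) = (2 - 0)/(7 - 0) = 2/7 = 0.2857

0.2857


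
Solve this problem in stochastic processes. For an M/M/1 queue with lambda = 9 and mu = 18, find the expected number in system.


rho = 9/18 = 0.5000
L = rho/(1-rho)
= 0.5000/0.5000
= 1.0000

1.0000


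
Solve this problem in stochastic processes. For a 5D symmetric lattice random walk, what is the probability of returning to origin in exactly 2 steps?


P(return in 2 steps) = P(reverse first step) = 1/(2d)
= 1/10
= 0.1000

0.1000


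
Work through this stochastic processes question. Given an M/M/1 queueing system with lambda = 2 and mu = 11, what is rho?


rho = lambda/mu
= 2/11
= 0.1818

0.1818


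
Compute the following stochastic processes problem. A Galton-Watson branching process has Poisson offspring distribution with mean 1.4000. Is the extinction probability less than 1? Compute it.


Since mu = 1.4000 > 1, extinction prob q < 1.
Solve s = exp(mu*(s-1)) iteratively.
q = 0.4890

0.4890


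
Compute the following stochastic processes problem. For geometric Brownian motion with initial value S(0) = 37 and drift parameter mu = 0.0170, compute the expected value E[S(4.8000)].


E[S(t)] = S(0) * exp(mu * t)
= 37 * exp(0.0170 * 4.8000)
= 37 * 1.0850
= 40.1458

40.1458


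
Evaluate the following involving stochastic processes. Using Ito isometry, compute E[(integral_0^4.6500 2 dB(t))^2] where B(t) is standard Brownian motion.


By Ito isometry: E[(int f dB)^2] = int f^2 dt
= 2^2 * 4.6500
= 4 * 4.6500 = 18.6000

18.6000


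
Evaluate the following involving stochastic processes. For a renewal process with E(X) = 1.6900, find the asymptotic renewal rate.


Long-run renewal rate = 1/E(X)
= 1/1.6900
= 0.5917

0.5917


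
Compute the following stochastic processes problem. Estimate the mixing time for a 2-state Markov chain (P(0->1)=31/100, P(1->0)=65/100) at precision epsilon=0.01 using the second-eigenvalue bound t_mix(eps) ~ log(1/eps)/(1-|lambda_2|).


lambda_2 = |1 - p01 - p10| = |1 - 0.3100 - 0.6500| = 0.0400
t_mix ~ log(1/eps)/(1 - |lambda_2|)
= log(100)/(1 - 0.0400) = 4.6052/0.9600
= 4.7971

4.7971


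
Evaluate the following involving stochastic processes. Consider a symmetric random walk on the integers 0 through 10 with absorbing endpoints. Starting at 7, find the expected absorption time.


For symmetric RW on 0,...,N with absorbing barriers, E(i) = i*(N-i)
E(7) = 7 * 3 = 21

21


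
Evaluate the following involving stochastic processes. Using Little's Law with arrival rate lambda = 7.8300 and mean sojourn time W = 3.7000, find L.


Little's Law: L = lambda * W
= 7.8300 * 3.7000
= 28.9710

28.9710
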